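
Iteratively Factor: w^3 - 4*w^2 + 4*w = (w)*(w^2 - 4*w + 4) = w*(w - 2)*(w - 2)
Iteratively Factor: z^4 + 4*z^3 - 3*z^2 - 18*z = (z + 3)*(z^3 + z^2 - 6*z) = (z - 2)*(z + 3)*(z^2 + 3*z) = z*(z - 2)*(z + 3)*(z + 3)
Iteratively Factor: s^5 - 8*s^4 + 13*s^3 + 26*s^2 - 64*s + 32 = (s - 1)*(s^4 - 7*s^3 + 6*s^2 + 32*s - 32) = (s - 4)*(s - 1)*(s^3 - 3*s^2 - 6*s + 8) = (s - 4)*(s - 1)^2*(s^2 - 2*s - 8) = (s - 4)*(s - 1)^2*(s + 2)*(s - 4)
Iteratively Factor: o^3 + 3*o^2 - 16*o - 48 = (o + 4)*(o^2 - o - 12) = (o - 4)*(o + 4)*(o + 3)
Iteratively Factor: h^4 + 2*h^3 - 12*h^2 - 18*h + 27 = (h - 1)*(h^3 + 3*h^2 - 9*h - 27) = (h - 3)*(h - 1)*(h^2 + 6*h + 9) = (h - 3)*(h - 1)*(h + 3)*(h + 3)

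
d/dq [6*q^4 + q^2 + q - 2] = 24*q^3 + 2*q + 1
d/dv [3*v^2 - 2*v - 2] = 6*v - 2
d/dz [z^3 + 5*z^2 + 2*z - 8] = 3*z^2 + 10*z + 2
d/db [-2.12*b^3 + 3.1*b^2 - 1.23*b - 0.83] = -6.36*b^2 + 6.2*b - 1.23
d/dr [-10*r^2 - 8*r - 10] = -20*r - 8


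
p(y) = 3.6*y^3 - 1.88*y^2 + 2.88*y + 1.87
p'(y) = 10.8*y^2 - 3.76*y + 2.88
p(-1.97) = -38.62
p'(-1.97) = 52.20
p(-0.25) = 0.98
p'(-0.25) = 4.50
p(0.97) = 6.18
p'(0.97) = 9.39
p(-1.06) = -7.58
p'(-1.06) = 19.00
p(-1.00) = -6.49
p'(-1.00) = 17.44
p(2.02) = 29.69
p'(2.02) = 39.35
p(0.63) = 3.84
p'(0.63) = 4.80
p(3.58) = 153.26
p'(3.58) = 127.84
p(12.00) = 5986.51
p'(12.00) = 1512.96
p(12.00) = 5986.51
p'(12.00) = 1512.96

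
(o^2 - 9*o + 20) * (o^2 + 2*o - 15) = o^4 - 7*o^3 - 13*o^2 + 175*o - 300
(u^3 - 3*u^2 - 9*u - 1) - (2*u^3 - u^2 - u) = -u^3 - 2*u^2 - 8*u - 1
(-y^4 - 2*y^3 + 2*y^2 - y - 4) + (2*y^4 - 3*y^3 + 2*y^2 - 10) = y^4 - 5*y^3 + 4*y^2 - y - 14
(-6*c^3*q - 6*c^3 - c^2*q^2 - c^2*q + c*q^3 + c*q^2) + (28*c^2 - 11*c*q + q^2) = -6*c^3*q - 6*c^3 - c^2*q^2 - c^2*q + 28*c^2 + c*q^3 + c*q^2 - 11*c*q + q^2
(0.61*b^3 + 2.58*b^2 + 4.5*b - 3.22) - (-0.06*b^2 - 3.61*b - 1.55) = 0.61*b^3 + 2.64*b^2 + 8.11*b - 1.67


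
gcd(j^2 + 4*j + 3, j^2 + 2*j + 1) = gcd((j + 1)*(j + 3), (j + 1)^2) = j + 1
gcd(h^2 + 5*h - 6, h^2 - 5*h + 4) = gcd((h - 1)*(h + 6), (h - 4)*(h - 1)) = h - 1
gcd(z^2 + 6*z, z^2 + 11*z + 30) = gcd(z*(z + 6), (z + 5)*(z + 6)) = z + 6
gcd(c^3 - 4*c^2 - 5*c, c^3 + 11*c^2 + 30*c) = c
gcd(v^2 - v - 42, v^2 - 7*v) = v - 7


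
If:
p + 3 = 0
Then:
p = -3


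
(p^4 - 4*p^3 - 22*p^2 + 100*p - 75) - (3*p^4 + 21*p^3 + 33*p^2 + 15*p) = -2*p^4 - 25*p^3 - 55*p^2 + 85*p - 75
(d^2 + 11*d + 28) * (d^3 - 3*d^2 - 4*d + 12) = d^5 + 8*d^4 - 9*d^3 - 116*d^2 + 20*d + 336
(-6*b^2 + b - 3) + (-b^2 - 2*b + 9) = -7*b^2 - b + 6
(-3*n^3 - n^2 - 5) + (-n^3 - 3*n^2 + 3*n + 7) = -4*n^3 - 4*n^2 + 3*n + 2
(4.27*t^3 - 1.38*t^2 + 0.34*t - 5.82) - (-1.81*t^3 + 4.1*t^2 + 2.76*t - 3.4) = 6.08*t^3 - 5.48*t^2 - 2.42*t - 2.42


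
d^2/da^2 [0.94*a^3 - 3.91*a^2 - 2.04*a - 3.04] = 5.64*a - 7.82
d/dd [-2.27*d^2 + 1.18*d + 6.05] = 1.18 - 4.54*d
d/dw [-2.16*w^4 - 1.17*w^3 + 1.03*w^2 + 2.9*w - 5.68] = -8.64*w^3 - 3.51*w^2 + 2.06*w + 2.9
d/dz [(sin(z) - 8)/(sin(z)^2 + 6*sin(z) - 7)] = (16*sin(z) + cos(z)^2 + 40)*cos(z)/(sin(z)^2 + 6*sin(z) - 7)^2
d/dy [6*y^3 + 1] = 18*y^2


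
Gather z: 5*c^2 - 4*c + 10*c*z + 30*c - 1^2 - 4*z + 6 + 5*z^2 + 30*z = 5*c^2 + 26*c + 5*z^2 + z*(10*c + 26) + 5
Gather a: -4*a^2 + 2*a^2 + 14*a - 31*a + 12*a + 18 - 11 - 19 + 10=-2*a^2 - 5*a - 2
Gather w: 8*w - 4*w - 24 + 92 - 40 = 4*w + 28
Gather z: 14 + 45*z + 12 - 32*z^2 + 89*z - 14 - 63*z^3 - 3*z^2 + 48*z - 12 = -63*z^3 - 35*z^2 + 182*z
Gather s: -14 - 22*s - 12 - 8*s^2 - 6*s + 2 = -8*s^2 - 28*s - 24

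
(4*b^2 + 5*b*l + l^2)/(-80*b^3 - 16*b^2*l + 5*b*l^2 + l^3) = (-b - l)/(20*b^2 - b*l - l^2)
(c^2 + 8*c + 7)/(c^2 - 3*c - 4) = (c + 7)/(c - 4)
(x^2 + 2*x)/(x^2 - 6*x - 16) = x/(x - 8)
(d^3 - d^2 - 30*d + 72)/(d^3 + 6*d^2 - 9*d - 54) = (d - 4)/(d + 3)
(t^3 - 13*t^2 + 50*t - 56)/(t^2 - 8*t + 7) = (t^2 - 6*t + 8)/(t - 1)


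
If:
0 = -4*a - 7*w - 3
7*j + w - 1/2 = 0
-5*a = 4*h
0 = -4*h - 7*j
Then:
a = 13/62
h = -65/248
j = 65/434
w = -17/31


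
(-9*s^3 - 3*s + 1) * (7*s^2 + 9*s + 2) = -63*s^5 - 81*s^4 - 39*s^3 - 20*s^2 + 3*s + 2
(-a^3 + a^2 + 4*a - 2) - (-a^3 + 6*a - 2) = a^2 - 2*a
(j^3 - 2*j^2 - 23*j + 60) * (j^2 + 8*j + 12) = j^5 + 6*j^4 - 27*j^3 - 148*j^2 + 204*j + 720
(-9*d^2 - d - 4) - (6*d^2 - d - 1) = -15*d^2 - 3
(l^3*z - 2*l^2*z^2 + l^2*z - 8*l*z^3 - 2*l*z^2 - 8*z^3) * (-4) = -4*l^3*z + 8*l^2*z^2 - 4*l^2*z + 32*l*z^3 + 8*l*z^2 + 32*z^3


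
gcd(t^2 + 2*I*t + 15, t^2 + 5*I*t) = t + 5*I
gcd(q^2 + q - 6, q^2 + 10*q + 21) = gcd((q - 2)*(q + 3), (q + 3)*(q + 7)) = q + 3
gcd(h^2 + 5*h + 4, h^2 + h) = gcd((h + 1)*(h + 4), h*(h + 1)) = h + 1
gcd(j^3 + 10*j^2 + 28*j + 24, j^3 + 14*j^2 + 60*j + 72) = j^2 + 8*j + 12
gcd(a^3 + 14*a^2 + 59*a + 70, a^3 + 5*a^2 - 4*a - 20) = a^2 + 7*a + 10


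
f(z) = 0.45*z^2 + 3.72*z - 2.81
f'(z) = 0.9*z + 3.72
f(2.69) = 10.45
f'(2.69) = 6.14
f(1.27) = 2.64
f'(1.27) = 4.86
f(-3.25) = -10.15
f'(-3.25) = 0.80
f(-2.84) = -9.75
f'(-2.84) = 1.16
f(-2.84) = -9.75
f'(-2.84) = 1.16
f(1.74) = 5.03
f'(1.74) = 5.29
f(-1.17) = -6.55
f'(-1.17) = 2.67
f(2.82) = 11.26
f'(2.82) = 6.26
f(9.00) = 67.12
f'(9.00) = 11.82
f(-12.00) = 17.35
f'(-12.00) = -7.08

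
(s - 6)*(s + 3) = s^2 - 3*s - 18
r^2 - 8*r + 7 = (r - 7)*(r - 1)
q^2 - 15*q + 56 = (q - 8)*(q - 7)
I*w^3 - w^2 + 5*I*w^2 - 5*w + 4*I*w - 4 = (w + 4)*(w + I)*(I*w + I)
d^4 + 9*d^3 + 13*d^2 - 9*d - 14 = (d - 1)*(d + 1)*(d + 2)*(d + 7)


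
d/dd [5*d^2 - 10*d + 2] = 10*d - 10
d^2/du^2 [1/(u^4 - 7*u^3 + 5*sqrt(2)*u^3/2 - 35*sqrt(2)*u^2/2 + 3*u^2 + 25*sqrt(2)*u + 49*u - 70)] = 4*((-12*u^2 - 15*sqrt(2)*u + 42*u - 6 + 35*sqrt(2))*(2*u^4 - 14*u^3 + 5*sqrt(2)*u^3 - 35*sqrt(2)*u^2 + 6*u^2 + 50*sqrt(2)*u + 98*u - 140) + (8*u^3 - 42*u^2 + 15*sqrt(2)*u^2 - 70*sqrt(2)*u + 12*u + 50*sqrt(2) + 98)^2)/(2*u^4 - 14*u^3 + 5*sqrt(2)*u^3 - 35*sqrt(2)*u^2 + 6*u^2 + 50*sqrt(2)*u + 98*u - 140)^3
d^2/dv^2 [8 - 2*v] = 0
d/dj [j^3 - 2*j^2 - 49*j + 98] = 3*j^2 - 4*j - 49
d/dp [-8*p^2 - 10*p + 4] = -16*p - 10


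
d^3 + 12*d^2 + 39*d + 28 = (d + 1)*(d + 4)*(d + 7)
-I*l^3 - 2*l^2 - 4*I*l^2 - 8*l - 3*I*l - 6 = (l + 3)*(l - 2*I)*(-I*l - I)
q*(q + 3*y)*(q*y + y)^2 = q^4*y^2 + 3*q^3*y^3 + 2*q^3*y^2 + 6*q^2*y^3 + q^2*y^2 + 3*q*y^3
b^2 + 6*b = b*(b + 6)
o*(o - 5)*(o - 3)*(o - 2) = o^4 - 10*o^3 + 31*o^2 - 30*o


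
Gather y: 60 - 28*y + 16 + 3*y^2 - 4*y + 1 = 3*y^2 - 32*y + 77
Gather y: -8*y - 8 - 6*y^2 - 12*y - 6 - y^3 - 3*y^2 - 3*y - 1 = -y^3 - 9*y^2 - 23*y - 15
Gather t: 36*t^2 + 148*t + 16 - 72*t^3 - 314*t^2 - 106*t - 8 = -72*t^3 - 278*t^2 + 42*t + 8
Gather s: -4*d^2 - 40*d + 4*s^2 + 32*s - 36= -4*d^2 - 40*d + 4*s^2 + 32*s - 36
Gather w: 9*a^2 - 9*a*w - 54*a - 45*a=9*a^2 - 9*a*w - 99*a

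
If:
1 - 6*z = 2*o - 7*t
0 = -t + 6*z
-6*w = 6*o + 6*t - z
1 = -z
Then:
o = -35/2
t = -6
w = 70/3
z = -1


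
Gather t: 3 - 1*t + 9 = 12 - t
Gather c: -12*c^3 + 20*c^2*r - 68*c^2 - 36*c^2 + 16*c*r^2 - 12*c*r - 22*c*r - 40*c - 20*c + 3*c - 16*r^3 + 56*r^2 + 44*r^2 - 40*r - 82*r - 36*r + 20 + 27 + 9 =-12*c^3 + c^2*(20*r - 104) + c*(16*r^2 - 34*r - 57) - 16*r^3 + 100*r^2 - 158*r + 56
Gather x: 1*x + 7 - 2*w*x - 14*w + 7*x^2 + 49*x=-14*w + 7*x^2 + x*(50 - 2*w) + 7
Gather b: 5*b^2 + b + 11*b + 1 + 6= 5*b^2 + 12*b + 7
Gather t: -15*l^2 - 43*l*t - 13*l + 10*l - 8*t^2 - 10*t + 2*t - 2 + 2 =-15*l^2 - 3*l - 8*t^2 + t*(-43*l - 8)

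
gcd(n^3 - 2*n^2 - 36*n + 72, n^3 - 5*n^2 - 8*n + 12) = n - 6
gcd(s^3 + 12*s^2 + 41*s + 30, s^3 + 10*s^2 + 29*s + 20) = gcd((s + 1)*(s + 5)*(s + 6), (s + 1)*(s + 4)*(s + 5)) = s^2 + 6*s + 5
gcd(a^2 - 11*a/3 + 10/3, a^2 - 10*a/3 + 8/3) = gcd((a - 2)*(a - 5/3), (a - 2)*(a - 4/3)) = a - 2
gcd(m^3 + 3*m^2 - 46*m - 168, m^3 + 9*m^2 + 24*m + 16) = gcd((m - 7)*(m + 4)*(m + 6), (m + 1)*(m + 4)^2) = m + 4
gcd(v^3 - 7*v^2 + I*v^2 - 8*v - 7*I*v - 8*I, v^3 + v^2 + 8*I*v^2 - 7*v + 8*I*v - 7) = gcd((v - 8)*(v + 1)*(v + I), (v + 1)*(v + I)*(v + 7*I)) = v^2 + v*(1 + I) + I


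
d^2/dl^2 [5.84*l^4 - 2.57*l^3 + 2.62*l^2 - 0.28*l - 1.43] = 70.08*l^2 - 15.42*l + 5.24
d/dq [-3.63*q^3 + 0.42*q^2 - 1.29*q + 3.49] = -10.89*q^2 + 0.84*q - 1.29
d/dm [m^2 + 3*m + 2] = 2*m + 3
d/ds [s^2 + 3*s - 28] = 2*s + 3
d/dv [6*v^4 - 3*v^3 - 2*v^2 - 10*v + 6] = 24*v^3 - 9*v^2 - 4*v - 10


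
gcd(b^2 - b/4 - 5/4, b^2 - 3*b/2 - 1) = 1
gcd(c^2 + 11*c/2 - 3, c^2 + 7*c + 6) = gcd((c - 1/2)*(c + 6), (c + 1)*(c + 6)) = c + 6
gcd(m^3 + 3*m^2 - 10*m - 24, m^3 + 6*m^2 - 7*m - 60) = m^2 + m - 12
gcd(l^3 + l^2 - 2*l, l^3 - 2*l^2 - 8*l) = l^2 + 2*l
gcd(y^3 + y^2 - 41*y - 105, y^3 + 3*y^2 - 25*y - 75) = y^2 + 8*y + 15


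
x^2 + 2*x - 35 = (x - 5)*(x + 7)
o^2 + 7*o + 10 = (o + 2)*(o + 5)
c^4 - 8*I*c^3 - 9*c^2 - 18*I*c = c*(c - 6*I)*(c - 3*I)*(c + I)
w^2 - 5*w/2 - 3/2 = (w - 3)*(w + 1/2)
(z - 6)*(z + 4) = z^2 - 2*z - 24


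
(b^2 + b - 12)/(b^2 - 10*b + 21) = (b + 4)/(b - 7)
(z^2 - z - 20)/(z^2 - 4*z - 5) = (z + 4)/(z + 1)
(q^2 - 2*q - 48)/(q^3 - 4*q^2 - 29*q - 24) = (q + 6)/(q^2 + 4*q + 3)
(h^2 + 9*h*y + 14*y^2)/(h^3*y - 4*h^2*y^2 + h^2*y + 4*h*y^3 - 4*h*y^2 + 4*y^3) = (h^2 + 9*h*y + 14*y^2)/(y*(h^3 - 4*h^2*y + h^2 + 4*h*y^2 - 4*h*y + 4*y^2))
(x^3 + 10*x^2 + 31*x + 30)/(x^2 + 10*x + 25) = (x^2 + 5*x + 6)/(x + 5)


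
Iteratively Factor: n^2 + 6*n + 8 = (n + 2)*(n + 4)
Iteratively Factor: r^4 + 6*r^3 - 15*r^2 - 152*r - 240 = (r - 5)*(r^3 + 11*r^2 + 40*r + 48) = (r - 5)*(r + 4)*(r^2 + 7*r + 12) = (r - 5)*(r + 3)*(r + 4)*(r + 4)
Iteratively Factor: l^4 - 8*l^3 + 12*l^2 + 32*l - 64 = (l + 2)*(l^3 - 10*l^2 + 32*l - 32) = (l - 2)*(l + 2)*(l^2 - 8*l + 16) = (l - 4)*(l - 2)*(l + 2)*(l - 4)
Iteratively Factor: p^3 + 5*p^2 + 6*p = (p + 3)*(p^2 + 2*p) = p*(p + 3)*(p + 2)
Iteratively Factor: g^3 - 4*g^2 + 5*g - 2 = (g - 1)*(g^2 - 3*g + 2) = (g - 1)^2*(g - 2)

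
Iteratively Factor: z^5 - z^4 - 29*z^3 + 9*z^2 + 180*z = (z)*(z^4 - z^3 - 29*z^2 + 9*z + 180) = z*(z - 3)*(z^3 + 2*z^2 - 23*z - 60) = z*(z - 3)*(z + 3)*(z^2 - z - 20) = z*(z - 5)*(z - 3)*(z + 3)*(z + 4)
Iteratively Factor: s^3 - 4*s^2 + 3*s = (s)*(s^2 - 4*s + 3) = s*(s - 3)*(s - 1)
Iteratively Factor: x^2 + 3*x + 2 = (x + 2)*(x + 1)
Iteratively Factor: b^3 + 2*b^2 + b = (b)*(b^2 + 2*b + 1) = b*(b + 1)*(b + 1)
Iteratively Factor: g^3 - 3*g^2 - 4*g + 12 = (g + 2)*(g^2 - 5*g + 6) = (g - 3)*(g + 2)*(g - 2)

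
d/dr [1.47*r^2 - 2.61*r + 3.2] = 2.94*r - 2.61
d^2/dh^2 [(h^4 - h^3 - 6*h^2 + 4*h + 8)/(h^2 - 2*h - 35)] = 2*(h^6 - 6*h^5 - 93*h^4 + 513*h^3 + 6534*h^2 - 3303*h - 7318)/(h^6 - 6*h^5 - 93*h^4 + 412*h^3 + 3255*h^2 - 7350*h - 42875)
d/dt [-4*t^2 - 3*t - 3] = -8*t - 3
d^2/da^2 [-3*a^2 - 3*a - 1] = -6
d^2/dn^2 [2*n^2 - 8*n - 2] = 4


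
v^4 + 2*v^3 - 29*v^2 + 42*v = v*(v - 3)*(v - 2)*(v + 7)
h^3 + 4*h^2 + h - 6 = (h - 1)*(h + 2)*(h + 3)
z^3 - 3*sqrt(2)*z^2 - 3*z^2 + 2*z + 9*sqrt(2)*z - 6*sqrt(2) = (z - 2)*(z - 1)*(z - 3*sqrt(2))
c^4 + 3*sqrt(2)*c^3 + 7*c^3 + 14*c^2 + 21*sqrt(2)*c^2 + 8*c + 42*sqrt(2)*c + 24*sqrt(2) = (c + 1)*(c + 2)*(c + 4)*(c + 3*sqrt(2))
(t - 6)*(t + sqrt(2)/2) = t^2 - 6*t + sqrt(2)*t/2 - 3*sqrt(2)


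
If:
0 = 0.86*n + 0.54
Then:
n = -0.63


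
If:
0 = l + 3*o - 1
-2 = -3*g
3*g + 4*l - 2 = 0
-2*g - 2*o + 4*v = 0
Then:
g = 2/3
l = 0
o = 1/3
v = 1/2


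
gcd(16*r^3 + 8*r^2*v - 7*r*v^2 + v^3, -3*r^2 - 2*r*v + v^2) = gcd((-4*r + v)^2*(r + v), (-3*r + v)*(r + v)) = r + v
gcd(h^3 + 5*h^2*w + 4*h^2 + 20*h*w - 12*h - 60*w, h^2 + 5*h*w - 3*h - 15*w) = h + 5*w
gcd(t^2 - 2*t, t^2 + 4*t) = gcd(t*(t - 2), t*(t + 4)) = t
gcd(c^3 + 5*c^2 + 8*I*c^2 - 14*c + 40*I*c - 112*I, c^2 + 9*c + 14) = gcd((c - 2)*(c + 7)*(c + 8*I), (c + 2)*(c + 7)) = c + 7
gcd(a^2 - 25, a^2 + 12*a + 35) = a + 5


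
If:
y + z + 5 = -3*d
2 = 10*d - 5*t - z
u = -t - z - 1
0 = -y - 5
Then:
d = -z/3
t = -13*z/15 - 2/5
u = -2*z/15 - 3/5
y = -5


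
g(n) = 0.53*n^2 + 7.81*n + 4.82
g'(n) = 1.06*n + 7.81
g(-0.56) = 0.61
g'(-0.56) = 7.22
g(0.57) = 9.44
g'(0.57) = 8.41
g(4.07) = 45.39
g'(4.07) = 12.12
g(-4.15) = -18.46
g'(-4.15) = 3.41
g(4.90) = 55.81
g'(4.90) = 13.00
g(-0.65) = -0.03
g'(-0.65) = 7.12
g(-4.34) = -19.09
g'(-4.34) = 3.21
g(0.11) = 5.69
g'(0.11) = 7.93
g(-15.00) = 6.92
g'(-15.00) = -8.09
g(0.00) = 4.82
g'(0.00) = 7.81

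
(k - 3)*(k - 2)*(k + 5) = k^3 - 19*k + 30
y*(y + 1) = y^2 + y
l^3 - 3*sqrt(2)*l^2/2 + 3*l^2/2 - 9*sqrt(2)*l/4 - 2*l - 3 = (l + 3/2)*(l - 2*sqrt(2))*(l + sqrt(2)/2)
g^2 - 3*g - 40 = (g - 8)*(g + 5)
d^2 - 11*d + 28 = (d - 7)*(d - 4)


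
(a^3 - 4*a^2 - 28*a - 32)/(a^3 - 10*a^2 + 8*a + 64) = (a + 2)/(a - 4)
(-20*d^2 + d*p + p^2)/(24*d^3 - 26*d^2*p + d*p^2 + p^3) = (5*d + p)/(-6*d^2 + 5*d*p + p^2)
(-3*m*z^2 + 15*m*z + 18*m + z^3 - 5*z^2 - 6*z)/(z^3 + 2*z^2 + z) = (-3*m*z + 18*m + z^2 - 6*z)/(z*(z + 1))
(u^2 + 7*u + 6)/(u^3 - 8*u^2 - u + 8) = (u + 6)/(u^2 - 9*u + 8)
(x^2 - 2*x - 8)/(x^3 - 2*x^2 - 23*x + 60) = (x + 2)/(x^2 + 2*x - 15)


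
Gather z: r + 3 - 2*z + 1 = r - 2*z + 4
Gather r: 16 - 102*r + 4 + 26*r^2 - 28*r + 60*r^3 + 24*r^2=60*r^3 + 50*r^2 - 130*r + 20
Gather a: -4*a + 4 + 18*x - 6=-4*a + 18*x - 2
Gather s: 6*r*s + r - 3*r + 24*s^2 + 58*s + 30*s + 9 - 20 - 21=-2*r + 24*s^2 + s*(6*r + 88) - 32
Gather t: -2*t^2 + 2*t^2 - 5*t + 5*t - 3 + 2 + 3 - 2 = 0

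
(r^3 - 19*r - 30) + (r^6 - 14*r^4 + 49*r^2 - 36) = r^6 - 14*r^4 + r^3 + 49*r^2 - 19*r - 66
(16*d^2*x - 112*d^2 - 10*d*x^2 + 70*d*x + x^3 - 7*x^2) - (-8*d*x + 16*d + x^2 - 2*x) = 16*d^2*x - 112*d^2 - 10*d*x^2 + 78*d*x - 16*d + x^3 - 8*x^2 + 2*x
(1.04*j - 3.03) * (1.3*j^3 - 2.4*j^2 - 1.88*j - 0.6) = 1.352*j^4 - 6.435*j^3 + 5.3168*j^2 + 5.0724*j + 1.818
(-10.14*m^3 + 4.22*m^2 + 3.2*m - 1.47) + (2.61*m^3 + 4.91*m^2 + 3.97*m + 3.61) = -7.53*m^3 + 9.13*m^2 + 7.17*m + 2.14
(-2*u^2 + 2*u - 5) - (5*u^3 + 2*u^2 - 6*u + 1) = -5*u^3 - 4*u^2 + 8*u - 6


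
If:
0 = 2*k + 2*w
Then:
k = -w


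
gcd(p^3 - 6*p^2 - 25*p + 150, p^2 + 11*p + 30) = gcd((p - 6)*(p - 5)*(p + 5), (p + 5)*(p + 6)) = p + 5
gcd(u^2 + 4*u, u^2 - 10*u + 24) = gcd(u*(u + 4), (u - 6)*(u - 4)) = 1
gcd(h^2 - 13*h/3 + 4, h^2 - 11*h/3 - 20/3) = 1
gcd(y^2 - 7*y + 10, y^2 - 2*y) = y - 2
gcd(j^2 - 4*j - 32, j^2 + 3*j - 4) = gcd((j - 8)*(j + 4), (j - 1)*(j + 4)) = j + 4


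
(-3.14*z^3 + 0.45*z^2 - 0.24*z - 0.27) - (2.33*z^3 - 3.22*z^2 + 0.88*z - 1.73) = -5.47*z^3 + 3.67*z^2 - 1.12*z + 1.46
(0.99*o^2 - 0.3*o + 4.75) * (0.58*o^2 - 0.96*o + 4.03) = 0.5742*o^4 - 1.1244*o^3 + 7.0327*o^2 - 5.769*o + 19.1425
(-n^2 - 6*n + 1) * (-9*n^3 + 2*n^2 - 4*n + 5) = 9*n^5 + 52*n^4 - 17*n^3 + 21*n^2 - 34*n + 5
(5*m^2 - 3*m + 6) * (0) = 0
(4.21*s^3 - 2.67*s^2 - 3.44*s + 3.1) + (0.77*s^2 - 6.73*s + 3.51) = 4.21*s^3 - 1.9*s^2 - 10.17*s + 6.61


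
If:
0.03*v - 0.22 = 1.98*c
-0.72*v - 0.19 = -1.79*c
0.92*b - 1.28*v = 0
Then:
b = -0.78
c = -0.12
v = -0.56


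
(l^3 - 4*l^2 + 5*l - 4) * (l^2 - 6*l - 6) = l^5 - 10*l^4 + 23*l^3 - 10*l^2 - 6*l + 24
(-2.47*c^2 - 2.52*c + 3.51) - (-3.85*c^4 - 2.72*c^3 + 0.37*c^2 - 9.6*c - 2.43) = 3.85*c^4 + 2.72*c^3 - 2.84*c^2 + 7.08*c + 5.94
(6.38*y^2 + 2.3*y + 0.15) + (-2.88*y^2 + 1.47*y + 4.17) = 3.5*y^2 + 3.77*y + 4.32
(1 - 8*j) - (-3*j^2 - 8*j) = 3*j^2 + 1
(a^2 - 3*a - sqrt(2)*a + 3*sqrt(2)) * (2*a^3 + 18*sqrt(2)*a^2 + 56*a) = 2*a^5 - 6*a^4 + 16*sqrt(2)*a^4 - 48*sqrt(2)*a^3 + 20*a^3 - 56*sqrt(2)*a^2 - 60*a^2 + 168*sqrt(2)*a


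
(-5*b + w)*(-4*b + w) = 20*b^2 - 9*b*w + w^2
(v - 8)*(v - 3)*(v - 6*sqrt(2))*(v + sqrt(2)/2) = v^4 - 11*v^3 - 11*sqrt(2)*v^3/2 + 18*v^2 + 121*sqrt(2)*v^2/2 - 132*sqrt(2)*v + 66*v - 144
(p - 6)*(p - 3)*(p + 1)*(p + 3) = p^4 - 5*p^3 - 15*p^2 + 45*p + 54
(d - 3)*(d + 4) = d^2 + d - 12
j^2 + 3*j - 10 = (j - 2)*(j + 5)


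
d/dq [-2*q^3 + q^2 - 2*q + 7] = -6*q^2 + 2*q - 2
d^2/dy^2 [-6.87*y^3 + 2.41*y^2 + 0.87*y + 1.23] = 4.82 - 41.22*y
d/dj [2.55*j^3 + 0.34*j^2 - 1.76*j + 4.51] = 7.65*j^2 + 0.68*j - 1.76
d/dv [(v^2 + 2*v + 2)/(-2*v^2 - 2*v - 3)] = 2*(v^2 + v - 1)/(4*v^4 + 8*v^3 + 16*v^2 + 12*v + 9)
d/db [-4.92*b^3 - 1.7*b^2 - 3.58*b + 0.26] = -14.76*b^2 - 3.4*b - 3.58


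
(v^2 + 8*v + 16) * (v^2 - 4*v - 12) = v^4 + 4*v^3 - 28*v^2 - 160*v - 192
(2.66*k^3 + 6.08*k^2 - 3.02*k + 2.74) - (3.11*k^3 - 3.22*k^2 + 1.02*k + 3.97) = -0.45*k^3 + 9.3*k^2 - 4.04*k - 1.23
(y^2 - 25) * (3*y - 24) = 3*y^3 - 24*y^2 - 75*y + 600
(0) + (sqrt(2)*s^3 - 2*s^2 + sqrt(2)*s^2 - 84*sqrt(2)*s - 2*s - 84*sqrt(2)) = sqrt(2)*s^3 - 2*s^2 + sqrt(2)*s^2 - 84*sqrt(2)*s - 2*s - 84*sqrt(2)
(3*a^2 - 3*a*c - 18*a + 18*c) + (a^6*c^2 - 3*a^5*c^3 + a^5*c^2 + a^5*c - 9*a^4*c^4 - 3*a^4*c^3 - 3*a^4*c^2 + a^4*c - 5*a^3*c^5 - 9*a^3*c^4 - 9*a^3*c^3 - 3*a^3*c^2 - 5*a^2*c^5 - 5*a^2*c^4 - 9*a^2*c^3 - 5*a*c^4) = a^6*c^2 - 3*a^5*c^3 + a^5*c^2 + a^5*c - 9*a^4*c^4 - 3*a^4*c^3 - 3*a^4*c^2 + a^4*c - 5*a^3*c^5 - 9*a^3*c^4 - 9*a^3*c^3 - 3*a^3*c^2 - 5*a^2*c^5 - 5*a^2*c^4 - 9*a^2*c^3 + 3*a^2 - 5*a*c^4 - 3*a*c - 18*a + 18*c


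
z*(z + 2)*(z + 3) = z^3 + 5*z^2 + 6*z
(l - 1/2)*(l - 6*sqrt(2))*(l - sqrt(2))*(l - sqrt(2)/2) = l^4 - 15*sqrt(2)*l^3/2 - l^3/2 + 15*sqrt(2)*l^2/4 + 19*l^2 - 19*l/2 - 6*sqrt(2)*l + 3*sqrt(2)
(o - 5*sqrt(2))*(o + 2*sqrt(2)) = o^2 - 3*sqrt(2)*o - 20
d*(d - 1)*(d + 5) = d^3 + 4*d^2 - 5*d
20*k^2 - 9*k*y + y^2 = (-5*k + y)*(-4*k + y)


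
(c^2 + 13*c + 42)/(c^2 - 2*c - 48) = (c + 7)/(c - 8)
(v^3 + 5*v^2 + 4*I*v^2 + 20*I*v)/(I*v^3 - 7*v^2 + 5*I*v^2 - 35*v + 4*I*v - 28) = v*(-I*v^2 + v*(4 - 5*I) + 20)/(v^3 + v^2*(5 + 7*I) + v*(4 + 35*I) + 28*I)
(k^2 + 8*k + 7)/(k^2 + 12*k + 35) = (k + 1)/(k + 5)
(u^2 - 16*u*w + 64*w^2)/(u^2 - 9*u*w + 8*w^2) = (u - 8*w)/(u - w)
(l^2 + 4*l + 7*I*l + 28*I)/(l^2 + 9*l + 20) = (l + 7*I)/(l + 5)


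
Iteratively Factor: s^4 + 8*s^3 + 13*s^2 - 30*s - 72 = (s + 3)*(s^3 + 5*s^2 - 2*s - 24) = (s + 3)*(s + 4)*(s^2 + s - 6) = (s - 2)*(s + 3)*(s + 4)*(s + 3)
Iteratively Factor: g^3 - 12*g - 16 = (g + 2)*(g^2 - 2*g - 8) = (g + 2)^2*(g - 4)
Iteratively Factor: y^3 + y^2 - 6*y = (y - 2)*(y^2 + 3*y) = y*(y - 2)*(y + 3)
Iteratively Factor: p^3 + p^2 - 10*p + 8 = (p - 1)*(p^2 + 2*p - 8) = (p - 1)*(p + 4)*(p - 2)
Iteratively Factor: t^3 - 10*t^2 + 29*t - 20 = (t - 5)*(t^2 - 5*t + 4) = (t - 5)*(t - 4)*(t - 1)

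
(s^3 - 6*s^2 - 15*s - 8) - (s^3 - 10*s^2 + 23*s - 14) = 4*s^2 - 38*s + 6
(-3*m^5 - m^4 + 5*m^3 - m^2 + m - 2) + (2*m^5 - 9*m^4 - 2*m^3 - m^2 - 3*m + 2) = -m^5 - 10*m^4 + 3*m^3 - 2*m^2 - 2*m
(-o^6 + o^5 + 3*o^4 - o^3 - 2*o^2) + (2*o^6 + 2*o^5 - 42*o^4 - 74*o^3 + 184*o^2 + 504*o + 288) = o^6 + 3*o^5 - 39*o^4 - 75*o^3 + 182*o^2 + 504*o + 288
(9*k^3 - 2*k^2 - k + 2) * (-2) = -18*k^3 + 4*k^2 + 2*k - 4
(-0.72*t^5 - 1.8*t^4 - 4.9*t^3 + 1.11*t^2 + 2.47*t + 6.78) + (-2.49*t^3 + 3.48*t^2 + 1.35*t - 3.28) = -0.72*t^5 - 1.8*t^4 - 7.39*t^3 + 4.59*t^2 + 3.82*t + 3.5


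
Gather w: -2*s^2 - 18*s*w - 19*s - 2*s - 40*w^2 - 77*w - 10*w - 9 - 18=-2*s^2 - 21*s - 40*w^2 + w*(-18*s - 87) - 27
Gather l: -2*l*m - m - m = -2*l*m - 2*m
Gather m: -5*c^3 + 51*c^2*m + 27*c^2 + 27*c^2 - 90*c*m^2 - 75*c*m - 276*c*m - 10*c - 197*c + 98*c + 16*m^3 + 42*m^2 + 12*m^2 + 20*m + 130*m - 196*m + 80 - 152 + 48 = -5*c^3 + 54*c^2 - 109*c + 16*m^3 + m^2*(54 - 90*c) + m*(51*c^2 - 351*c - 46) - 24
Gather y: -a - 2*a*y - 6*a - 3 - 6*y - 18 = -7*a + y*(-2*a - 6) - 21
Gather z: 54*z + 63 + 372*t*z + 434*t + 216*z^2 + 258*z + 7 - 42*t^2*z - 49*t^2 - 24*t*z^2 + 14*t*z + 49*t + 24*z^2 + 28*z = -49*t^2 + 483*t + z^2*(240 - 24*t) + z*(-42*t^2 + 386*t + 340) + 70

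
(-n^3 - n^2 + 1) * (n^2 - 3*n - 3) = -n^5 + 2*n^4 + 6*n^3 + 4*n^2 - 3*n - 3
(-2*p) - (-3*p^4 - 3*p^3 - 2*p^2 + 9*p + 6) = 3*p^4 + 3*p^3 + 2*p^2 - 11*p - 6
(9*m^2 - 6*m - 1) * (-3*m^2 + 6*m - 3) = -27*m^4 + 72*m^3 - 60*m^2 + 12*m + 3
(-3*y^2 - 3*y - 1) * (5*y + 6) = -15*y^3 - 33*y^2 - 23*y - 6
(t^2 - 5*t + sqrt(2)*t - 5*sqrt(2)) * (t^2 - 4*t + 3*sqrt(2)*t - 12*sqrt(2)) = t^4 - 9*t^3 + 4*sqrt(2)*t^3 - 36*sqrt(2)*t^2 + 26*t^2 - 54*t + 80*sqrt(2)*t + 120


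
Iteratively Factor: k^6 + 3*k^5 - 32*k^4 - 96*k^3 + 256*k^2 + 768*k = (k)*(k^5 + 3*k^4 - 32*k^3 - 96*k^2 + 256*k + 768) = k*(k + 4)*(k^4 - k^3 - 28*k^2 + 16*k + 192) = k*(k - 4)*(k + 4)*(k^3 + 3*k^2 - 16*k - 48) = k*(k - 4)*(k + 3)*(k + 4)*(k^2 - 16) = k*(k - 4)^2*(k + 3)*(k + 4)*(k + 4)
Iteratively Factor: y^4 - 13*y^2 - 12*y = (y + 3)*(y^3 - 3*y^2 - 4*y) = (y - 4)*(y + 3)*(y^2 + y) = y*(y - 4)*(y + 3)*(y + 1)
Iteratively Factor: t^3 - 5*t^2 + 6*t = (t - 2)*(t^2 - 3*t) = (t - 3)*(t - 2)*(t)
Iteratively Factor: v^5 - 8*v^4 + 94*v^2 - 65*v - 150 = (v + 3)*(v^4 - 11*v^3 + 33*v^2 - 5*v - 50) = (v + 1)*(v + 3)*(v^3 - 12*v^2 + 45*v - 50) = (v - 2)*(v + 1)*(v + 3)*(v^2 - 10*v + 25) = (v - 5)*(v - 2)*(v + 1)*(v + 3)*(v - 5)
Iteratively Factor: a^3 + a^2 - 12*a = (a - 3)*(a^2 + 4*a) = (a - 3)*(a + 4)*(a)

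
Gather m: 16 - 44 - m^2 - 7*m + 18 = -m^2 - 7*m - 10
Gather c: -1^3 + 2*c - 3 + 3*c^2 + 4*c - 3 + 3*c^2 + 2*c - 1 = 6*c^2 + 8*c - 8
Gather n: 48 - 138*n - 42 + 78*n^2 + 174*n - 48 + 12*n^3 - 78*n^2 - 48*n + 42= 12*n^3 - 12*n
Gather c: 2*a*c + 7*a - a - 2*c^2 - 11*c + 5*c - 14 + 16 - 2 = 6*a - 2*c^2 + c*(2*a - 6)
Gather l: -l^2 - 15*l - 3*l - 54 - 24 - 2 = -l^2 - 18*l - 80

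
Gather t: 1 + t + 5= t + 6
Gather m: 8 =8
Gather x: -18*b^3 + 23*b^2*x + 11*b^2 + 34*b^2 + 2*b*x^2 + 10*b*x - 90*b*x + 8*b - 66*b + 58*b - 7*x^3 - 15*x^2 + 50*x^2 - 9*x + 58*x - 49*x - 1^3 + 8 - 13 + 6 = -18*b^3 + 45*b^2 - 7*x^3 + x^2*(2*b + 35) + x*(23*b^2 - 80*b)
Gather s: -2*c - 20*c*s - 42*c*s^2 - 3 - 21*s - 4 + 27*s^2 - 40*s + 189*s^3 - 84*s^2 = -2*c + 189*s^3 + s^2*(-42*c - 57) + s*(-20*c - 61) - 7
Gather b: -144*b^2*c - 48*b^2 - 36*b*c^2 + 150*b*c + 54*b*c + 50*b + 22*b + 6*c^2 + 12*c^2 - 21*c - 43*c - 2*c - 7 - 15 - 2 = b^2*(-144*c - 48) + b*(-36*c^2 + 204*c + 72) + 18*c^2 - 66*c - 24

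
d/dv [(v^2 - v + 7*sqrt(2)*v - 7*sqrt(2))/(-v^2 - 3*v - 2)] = (-4*v^2 + 7*sqrt(2)*v^2 - 14*sqrt(2)*v - 4*v - 35*sqrt(2) + 2)/(v^4 + 6*v^3 + 13*v^2 + 12*v + 4)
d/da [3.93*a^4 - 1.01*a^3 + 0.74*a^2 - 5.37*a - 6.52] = 15.72*a^3 - 3.03*a^2 + 1.48*a - 5.37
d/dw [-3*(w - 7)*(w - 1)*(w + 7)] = -9*w^2 + 6*w + 147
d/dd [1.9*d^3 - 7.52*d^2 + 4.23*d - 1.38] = 5.7*d^2 - 15.04*d + 4.23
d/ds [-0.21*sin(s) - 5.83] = -0.21*cos(s)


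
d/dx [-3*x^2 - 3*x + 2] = -6*x - 3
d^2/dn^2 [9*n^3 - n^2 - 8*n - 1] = 54*n - 2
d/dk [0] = 0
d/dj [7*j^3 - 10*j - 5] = 21*j^2 - 10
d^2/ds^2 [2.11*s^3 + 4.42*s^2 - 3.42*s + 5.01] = 12.66*s + 8.84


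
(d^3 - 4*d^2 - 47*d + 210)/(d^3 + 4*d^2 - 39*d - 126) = (d - 5)/(d + 3)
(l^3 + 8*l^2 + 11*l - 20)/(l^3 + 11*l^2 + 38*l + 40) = (l - 1)/(l + 2)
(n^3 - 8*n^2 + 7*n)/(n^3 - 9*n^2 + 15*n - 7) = n/(n - 1)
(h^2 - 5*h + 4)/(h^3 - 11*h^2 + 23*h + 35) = (h^2 - 5*h + 4)/(h^3 - 11*h^2 + 23*h + 35)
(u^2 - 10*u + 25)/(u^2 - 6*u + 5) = (u - 5)/(u - 1)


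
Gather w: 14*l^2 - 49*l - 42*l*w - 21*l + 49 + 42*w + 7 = 14*l^2 - 70*l + w*(42 - 42*l) + 56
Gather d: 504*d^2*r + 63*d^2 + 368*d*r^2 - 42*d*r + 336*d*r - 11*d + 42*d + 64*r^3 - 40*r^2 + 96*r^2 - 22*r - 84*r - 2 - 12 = d^2*(504*r + 63) + d*(368*r^2 + 294*r + 31) + 64*r^3 + 56*r^2 - 106*r - 14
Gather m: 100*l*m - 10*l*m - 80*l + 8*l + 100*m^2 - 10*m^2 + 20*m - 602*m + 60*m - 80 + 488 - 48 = -72*l + 90*m^2 + m*(90*l - 522) + 360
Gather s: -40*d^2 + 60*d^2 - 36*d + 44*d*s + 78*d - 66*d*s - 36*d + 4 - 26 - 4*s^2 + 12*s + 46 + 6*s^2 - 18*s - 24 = 20*d^2 + 6*d + 2*s^2 + s*(-22*d - 6)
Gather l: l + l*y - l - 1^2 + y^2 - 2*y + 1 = l*y + y^2 - 2*y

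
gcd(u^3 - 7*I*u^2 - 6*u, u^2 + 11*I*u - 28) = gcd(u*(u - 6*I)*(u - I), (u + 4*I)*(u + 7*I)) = 1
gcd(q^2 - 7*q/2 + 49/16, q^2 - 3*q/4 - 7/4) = q - 7/4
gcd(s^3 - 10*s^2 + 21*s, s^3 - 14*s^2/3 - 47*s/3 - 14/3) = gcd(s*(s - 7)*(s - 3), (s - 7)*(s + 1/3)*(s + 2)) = s - 7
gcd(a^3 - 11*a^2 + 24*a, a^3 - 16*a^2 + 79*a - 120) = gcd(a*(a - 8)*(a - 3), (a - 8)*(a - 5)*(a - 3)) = a^2 - 11*a + 24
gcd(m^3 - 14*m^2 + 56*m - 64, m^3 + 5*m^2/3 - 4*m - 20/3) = m - 2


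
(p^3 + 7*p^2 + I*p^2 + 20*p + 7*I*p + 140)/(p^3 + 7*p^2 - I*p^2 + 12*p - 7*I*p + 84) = (p + 5*I)/(p + 3*I)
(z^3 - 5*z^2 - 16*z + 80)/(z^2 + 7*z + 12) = (z^2 - 9*z + 20)/(z + 3)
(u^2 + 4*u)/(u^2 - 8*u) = (u + 4)/(u - 8)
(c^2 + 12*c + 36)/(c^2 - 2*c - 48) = (c + 6)/(c - 8)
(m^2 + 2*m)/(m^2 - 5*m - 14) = m/(m - 7)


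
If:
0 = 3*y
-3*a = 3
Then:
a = -1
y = 0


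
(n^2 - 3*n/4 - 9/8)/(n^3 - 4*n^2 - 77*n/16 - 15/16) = 2*(2*n - 3)/(4*n^2 - 19*n - 5)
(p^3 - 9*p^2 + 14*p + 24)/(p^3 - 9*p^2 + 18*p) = (p^2 - 3*p - 4)/(p*(p - 3))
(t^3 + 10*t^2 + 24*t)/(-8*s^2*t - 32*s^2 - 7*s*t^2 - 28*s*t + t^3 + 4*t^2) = t*(-t - 6)/(8*s^2 + 7*s*t - t^2)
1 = 1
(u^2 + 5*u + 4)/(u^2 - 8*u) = (u^2 + 5*u + 4)/(u*(u - 8))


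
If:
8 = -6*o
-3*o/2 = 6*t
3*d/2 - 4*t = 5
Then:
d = 38/9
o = -4/3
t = 1/3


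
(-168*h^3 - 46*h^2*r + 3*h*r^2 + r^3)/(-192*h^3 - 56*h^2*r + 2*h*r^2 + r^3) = (-7*h + r)/(-8*h + r)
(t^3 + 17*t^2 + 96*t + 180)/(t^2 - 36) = (t^2 + 11*t + 30)/(t - 6)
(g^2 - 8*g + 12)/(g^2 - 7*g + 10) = (g - 6)/(g - 5)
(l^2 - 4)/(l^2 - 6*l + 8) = (l + 2)/(l - 4)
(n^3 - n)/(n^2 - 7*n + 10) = (n^3 - n)/(n^2 - 7*n + 10)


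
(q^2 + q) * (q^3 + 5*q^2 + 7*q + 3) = q^5 + 6*q^4 + 12*q^3 + 10*q^2 + 3*q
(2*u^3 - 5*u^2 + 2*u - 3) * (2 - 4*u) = -8*u^4 + 24*u^3 - 18*u^2 + 16*u - 6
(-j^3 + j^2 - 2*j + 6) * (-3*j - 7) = 3*j^4 + 4*j^3 - j^2 - 4*j - 42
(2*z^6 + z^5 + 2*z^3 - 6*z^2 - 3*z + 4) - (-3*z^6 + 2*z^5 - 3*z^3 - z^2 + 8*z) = 5*z^6 - z^5 + 5*z^3 - 5*z^2 - 11*z + 4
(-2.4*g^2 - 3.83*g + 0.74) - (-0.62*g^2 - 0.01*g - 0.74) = -1.78*g^2 - 3.82*g + 1.48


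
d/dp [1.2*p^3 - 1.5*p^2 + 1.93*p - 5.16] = 3.6*p^2 - 3.0*p + 1.93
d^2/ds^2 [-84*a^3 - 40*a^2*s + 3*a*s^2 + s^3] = 6*a + 6*s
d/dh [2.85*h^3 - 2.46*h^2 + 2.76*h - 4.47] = 8.55*h^2 - 4.92*h + 2.76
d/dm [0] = 0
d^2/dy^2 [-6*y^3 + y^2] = 2 - 36*y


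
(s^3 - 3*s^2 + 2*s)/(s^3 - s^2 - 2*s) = (s - 1)/(s + 1)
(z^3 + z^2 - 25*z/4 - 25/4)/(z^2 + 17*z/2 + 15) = (2*z^2 - 3*z - 5)/(2*(z + 6))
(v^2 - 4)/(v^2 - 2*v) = (v + 2)/v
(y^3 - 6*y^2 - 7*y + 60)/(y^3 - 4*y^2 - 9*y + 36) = (y - 5)/(y - 3)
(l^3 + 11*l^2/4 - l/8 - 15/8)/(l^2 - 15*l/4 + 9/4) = (2*l^2 + 7*l + 5)/(2*(l - 3))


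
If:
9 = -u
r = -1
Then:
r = -1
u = -9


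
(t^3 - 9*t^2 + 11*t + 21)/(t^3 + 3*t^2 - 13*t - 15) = (t - 7)/(t + 5)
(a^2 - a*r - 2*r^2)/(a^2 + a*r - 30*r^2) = (a^2 - a*r - 2*r^2)/(a^2 + a*r - 30*r^2)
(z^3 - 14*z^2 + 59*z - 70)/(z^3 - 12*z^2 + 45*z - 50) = (z - 7)/(z - 5)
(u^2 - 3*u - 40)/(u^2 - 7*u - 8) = (u + 5)/(u + 1)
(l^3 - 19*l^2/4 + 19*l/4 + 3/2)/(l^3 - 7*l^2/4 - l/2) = (l - 3)/l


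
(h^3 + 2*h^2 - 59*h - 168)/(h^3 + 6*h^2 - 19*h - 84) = (h - 8)/(h - 4)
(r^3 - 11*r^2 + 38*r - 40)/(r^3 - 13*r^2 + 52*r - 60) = (r - 4)/(r - 6)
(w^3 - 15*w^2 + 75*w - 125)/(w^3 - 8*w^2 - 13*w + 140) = (w^2 - 10*w + 25)/(w^2 - 3*w - 28)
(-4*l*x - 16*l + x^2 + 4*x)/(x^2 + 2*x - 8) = (-4*l + x)/(x - 2)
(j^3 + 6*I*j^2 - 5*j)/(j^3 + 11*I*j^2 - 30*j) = (j + I)/(j + 6*I)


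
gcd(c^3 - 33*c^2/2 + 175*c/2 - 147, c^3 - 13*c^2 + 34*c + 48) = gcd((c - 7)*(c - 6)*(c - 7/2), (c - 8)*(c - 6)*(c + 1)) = c - 6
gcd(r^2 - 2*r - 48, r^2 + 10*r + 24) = r + 6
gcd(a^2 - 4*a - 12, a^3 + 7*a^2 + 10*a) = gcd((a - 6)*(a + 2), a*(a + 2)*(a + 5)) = a + 2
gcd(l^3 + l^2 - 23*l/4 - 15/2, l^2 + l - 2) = l + 2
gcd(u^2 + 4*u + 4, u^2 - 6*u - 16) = u + 2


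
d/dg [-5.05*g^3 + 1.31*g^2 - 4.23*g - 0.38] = -15.15*g^2 + 2.62*g - 4.23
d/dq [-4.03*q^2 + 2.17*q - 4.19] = 2.17 - 8.06*q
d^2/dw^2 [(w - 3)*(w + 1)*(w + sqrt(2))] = 6*w - 4 + 2*sqrt(2)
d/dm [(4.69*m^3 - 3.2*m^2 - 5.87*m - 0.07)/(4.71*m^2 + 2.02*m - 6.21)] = (22.0899*m^4 + 18.9476*m^3 - 66.191*m^2 + 40.4034*m + 36.5941)/(22.1841*m^4 + 19.0284*m^3 - 54.4178*m^2 - 25.0884*m + 38.5641)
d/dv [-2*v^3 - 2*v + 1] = -6*v^2 - 2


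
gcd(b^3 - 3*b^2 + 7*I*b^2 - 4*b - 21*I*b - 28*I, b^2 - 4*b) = b - 4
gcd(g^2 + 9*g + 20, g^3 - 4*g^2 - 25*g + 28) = g + 4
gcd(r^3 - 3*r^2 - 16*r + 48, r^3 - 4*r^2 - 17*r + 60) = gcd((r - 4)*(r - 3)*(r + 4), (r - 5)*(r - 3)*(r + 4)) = r^2 + r - 12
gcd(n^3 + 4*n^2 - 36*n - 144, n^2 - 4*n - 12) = n - 6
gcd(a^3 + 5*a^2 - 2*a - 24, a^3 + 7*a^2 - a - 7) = 1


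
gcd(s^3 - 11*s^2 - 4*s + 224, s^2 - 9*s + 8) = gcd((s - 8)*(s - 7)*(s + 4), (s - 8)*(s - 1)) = s - 8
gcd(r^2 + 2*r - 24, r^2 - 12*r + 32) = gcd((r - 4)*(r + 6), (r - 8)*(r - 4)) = r - 4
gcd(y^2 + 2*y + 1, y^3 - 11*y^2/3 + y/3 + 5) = y + 1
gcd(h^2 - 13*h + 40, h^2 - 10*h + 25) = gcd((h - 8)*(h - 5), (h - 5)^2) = h - 5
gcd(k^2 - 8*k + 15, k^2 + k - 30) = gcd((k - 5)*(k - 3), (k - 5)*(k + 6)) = k - 5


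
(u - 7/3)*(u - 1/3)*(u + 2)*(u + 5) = u^4 + 13*u^3/3 - 71*u^2/9 - 191*u/9 + 70/9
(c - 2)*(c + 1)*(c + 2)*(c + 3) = c^4 + 4*c^3 - c^2 - 16*c - 12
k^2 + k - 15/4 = (k - 3/2)*(k + 5/2)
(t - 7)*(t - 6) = t^2 - 13*t + 42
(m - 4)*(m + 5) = m^2 + m - 20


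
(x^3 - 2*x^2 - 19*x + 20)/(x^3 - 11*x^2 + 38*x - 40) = (x^2 + 3*x - 4)/(x^2 - 6*x + 8)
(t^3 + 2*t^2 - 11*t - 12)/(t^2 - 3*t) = t + 5 + 4/t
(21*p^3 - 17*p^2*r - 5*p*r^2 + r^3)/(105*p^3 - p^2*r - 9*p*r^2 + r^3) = (p - r)/(5*p - r)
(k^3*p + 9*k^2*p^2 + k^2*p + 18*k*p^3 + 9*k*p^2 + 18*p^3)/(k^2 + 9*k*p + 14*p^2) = p*(k^3 + 9*k^2*p + k^2 + 18*k*p^2 + 9*k*p + 18*p^2)/(k^2 + 9*k*p + 14*p^2)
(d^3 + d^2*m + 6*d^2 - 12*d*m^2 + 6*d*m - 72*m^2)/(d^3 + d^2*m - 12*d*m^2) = (d + 6)/d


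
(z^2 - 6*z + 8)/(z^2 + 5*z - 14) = (z - 4)/(z + 7)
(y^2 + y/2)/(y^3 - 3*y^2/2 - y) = 1/(y - 2)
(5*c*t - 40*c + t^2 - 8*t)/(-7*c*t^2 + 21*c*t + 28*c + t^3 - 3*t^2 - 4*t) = (-5*c*t + 40*c - t^2 + 8*t)/(7*c*t^2 - 21*c*t - 28*c - t^3 + 3*t^2 + 4*t)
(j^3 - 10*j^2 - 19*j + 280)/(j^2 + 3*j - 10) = (j^2 - 15*j + 56)/(j - 2)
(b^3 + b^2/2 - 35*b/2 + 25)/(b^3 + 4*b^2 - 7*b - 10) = (b - 5/2)/(b + 1)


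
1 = 1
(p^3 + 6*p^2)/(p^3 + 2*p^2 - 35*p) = p*(p + 6)/(p^2 + 2*p - 35)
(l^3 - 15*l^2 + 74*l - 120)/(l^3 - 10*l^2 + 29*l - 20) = (l - 6)/(l - 1)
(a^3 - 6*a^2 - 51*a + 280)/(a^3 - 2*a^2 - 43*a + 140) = (a - 8)/(a - 4)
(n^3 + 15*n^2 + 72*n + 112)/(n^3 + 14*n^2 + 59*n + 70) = (n^2 + 8*n + 16)/(n^2 + 7*n + 10)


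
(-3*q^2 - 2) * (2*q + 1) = -6*q^3 - 3*q^2 - 4*q - 2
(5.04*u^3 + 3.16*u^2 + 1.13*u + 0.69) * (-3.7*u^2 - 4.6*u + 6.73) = -18.648*u^5 - 34.876*u^4 + 15.2022*u^3 + 13.5158*u^2 + 4.4309*u + 4.6437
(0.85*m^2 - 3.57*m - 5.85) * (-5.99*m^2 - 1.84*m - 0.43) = -5.0915*m^4 + 19.8203*m^3 + 41.2448*m^2 + 12.2991*m + 2.5155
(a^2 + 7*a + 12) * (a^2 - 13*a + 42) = a^4 - 6*a^3 - 37*a^2 + 138*a + 504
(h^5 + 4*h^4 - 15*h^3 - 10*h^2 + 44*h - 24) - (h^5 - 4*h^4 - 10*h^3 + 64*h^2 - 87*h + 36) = 8*h^4 - 5*h^3 - 74*h^2 + 131*h - 60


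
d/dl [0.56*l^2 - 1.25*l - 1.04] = 1.12*l - 1.25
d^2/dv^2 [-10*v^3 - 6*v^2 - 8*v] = -60*v - 12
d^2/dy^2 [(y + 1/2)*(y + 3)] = 2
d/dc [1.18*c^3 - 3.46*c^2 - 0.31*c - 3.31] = 3.54*c^2 - 6.92*c - 0.31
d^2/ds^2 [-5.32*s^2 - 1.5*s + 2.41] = -10.6400000000000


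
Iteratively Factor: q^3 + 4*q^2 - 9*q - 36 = (q + 3)*(q^2 + q - 12) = (q + 3)*(q + 4)*(q - 3)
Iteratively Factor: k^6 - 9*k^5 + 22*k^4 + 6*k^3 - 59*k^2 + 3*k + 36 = (k - 1)*(k^5 - 8*k^4 + 14*k^3 + 20*k^2 - 39*k - 36) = (k - 4)*(k - 1)*(k^4 - 4*k^3 - 2*k^2 + 12*k + 9) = (k - 4)*(k - 3)*(k - 1)*(k^3 - k^2 - 5*k - 3) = (k - 4)*(k - 3)^2*(k - 1)*(k^2 + 2*k + 1) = (k - 4)*(k - 3)^2*(k - 1)*(k + 1)*(k + 1)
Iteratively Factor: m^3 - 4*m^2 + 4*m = (m - 2)*(m^2 - 2*m) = m*(m - 2)*(m - 2)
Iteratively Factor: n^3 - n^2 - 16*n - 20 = (n + 2)*(n^2 - 3*n - 10) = (n + 2)^2*(n - 5)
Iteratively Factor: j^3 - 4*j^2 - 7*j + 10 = (j + 2)*(j^2 - 6*j + 5) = (j - 1)*(j + 2)*(j - 5)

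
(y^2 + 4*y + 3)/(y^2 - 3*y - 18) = (y + 1)/(y - 6)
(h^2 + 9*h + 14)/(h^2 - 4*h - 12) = (h + 7)/(h - 6)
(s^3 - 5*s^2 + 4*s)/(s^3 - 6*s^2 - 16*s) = (-s^2 + 5*s - 4)/(-s^2 + 6*s + 16)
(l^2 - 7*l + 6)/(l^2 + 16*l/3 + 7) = 3*(l^2 - 7*l + 6)/(3*l^2 + 16*l + 21)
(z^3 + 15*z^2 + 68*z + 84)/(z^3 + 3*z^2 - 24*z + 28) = (z^2 + 8*z + 12)/(z^2 - 4*z + 4)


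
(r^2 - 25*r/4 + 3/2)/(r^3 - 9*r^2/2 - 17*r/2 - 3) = (4*r - 1)/(2*(2*r^2 + 3*r + 1))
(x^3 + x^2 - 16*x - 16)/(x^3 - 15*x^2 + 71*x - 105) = (x^3 + x^2 - 16*x - 16)/(x^3 - 15*x^2 + 71*x - 105)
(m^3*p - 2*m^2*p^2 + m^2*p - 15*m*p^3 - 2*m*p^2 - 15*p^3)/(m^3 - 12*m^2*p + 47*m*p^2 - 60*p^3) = p*(m^2 + 3*m*p + m + 3*p)/(m^2 - 7*m*p + 12*p^2)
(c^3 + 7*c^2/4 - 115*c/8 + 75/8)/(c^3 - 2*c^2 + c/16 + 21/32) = 4*(2*c^2 + 5*c - 25)/(8*c^2 - 10*c - 7)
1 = 1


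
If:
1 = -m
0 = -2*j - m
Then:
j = 1/2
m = -1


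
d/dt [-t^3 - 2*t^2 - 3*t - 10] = -3*t^2 - 4*t - 3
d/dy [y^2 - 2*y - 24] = 2*y - 2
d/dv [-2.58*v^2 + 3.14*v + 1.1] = 3.14 - 5.16*v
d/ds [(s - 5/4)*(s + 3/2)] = 2*s + 1/4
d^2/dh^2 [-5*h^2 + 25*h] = -10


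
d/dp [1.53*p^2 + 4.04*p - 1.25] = 3.06*p + 4.04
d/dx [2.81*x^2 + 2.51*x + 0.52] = 5.62*x + 2.51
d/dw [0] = 0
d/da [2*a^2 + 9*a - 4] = 4*a + 9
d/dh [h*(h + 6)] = 2*h + 6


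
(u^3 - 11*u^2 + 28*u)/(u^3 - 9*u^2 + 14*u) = (u - 4)/(u - 2)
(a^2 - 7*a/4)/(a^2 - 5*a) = (a - 7/4)/(a - 5)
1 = 1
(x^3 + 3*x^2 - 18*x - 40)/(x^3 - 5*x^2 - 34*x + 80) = (x^2 - 2*x - 8)/(x^2 - 10*x + 16)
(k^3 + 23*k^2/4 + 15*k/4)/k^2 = k + 23/4 + 15/(4*k)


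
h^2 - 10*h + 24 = (h - 6)*(h - 4)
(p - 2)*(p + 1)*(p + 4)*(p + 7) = p^4 + 10*p^3 + 15*p^2 - 50*p - 56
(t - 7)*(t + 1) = t^2 - 6*t - 7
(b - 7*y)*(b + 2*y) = b^2 - 5*b*y - 14*y^2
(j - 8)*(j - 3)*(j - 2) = j^3 - 13*j^2 + 46*j - 48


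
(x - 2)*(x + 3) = x^2 + x - 6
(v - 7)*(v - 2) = v^2 - 9*v + 14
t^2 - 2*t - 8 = (t - 4)*(t + 2)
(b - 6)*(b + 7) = b^2 + b - 42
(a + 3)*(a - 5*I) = a^2 + 3*a - 5*I*a - 15*I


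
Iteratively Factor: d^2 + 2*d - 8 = (d - 2)*(d + 4)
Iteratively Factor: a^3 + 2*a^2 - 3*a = (a - 1)*(a^2 + 3*a) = a*(a - 1)*(a + 3)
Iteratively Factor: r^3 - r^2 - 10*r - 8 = (r + 2)*(r^2 - 3*r - 4) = (r - 4)*(r + 2)*(r + 1)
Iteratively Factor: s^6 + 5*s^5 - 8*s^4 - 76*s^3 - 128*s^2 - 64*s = (s + 2)*(s^5 + 3*s^4 - 14*s^3 - 48*s^2 - 32*s) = (s + 1)*(s + 2)*(s^4 + 2*s^3 - 16*s^2 - 32*s) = (s + 1)*(s + 2)^2*(s^3 - 16*s) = (s - 4)*(s + 1)*(s + 2)^2*(s^2 + 4*s) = s*(s - 4)*(s + 1)*(s + 2)^2*(s + 4)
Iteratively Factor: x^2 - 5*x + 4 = (x - 4)*(x - 1)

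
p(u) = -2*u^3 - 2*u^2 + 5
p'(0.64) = -5.02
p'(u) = -6*u^2 - 4*u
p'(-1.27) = -4.60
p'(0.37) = -2.30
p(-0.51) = 4.75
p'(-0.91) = -1.33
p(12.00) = -3739.00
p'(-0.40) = 0.64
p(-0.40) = 4.81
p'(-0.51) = 0.48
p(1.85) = -14.51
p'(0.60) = -4.56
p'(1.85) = -27.94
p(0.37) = 4.62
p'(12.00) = -912.00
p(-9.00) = 1301.00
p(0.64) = 3.66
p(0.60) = 3.85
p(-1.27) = 5.87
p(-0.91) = 4.85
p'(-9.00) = -450.00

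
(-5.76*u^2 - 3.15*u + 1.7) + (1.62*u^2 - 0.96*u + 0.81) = -4.14*u^2 - 4.11*u + 2.51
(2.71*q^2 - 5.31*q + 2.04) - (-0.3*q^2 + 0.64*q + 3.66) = 3.01*q^2 - 5.95*q - 1.62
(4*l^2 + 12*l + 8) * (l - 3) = 4*l^3 - 28*l - 24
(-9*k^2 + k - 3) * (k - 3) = -9*k^3 + 28*k^2 - 6*k + 9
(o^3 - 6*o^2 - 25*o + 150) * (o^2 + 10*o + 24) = o^5 + 4*o^4 - 61*o^3 - 244*o^2 + 900*o + 3600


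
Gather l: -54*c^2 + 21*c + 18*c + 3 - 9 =-54*c^2 + 39*c - 6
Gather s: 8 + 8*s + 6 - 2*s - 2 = 6*s + 12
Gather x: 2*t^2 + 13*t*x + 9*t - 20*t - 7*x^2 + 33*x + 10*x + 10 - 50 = 2*t^2 - 11*t - 7*x^2 + x*(13*t + 43) - 40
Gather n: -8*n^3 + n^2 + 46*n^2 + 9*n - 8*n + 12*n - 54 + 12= -8*n^3 + 47*n^2 + 13*n - 42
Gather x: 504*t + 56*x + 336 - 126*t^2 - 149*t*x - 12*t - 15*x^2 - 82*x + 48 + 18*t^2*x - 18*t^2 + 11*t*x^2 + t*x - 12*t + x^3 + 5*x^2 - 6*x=-144*t^2 + 480*t + x^3 + x^2*(11*t - 10) + x*(18*t^2 - 148*t - 32) + 384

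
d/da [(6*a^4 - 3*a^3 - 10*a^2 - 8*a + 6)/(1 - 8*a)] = (-144*a^4 + 72*a^3 + 71*a^2 - 20*a + 40)/(64*a^2 - 16*a + 1)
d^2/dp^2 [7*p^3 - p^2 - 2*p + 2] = 42*p - 2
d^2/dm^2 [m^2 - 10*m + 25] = 2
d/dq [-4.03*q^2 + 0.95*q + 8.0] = 0.95 - 8.06*q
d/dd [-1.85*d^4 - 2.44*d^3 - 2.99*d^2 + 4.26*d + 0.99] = -7.4*d^3 - 7.32*d^2 - 5.98*d + 4.26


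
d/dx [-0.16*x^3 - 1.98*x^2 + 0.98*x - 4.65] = -0.48*x^2 - 3.96*x + 0.98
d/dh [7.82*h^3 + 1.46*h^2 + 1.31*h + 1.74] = 23.46*h^2 + 2.92*h + 1.31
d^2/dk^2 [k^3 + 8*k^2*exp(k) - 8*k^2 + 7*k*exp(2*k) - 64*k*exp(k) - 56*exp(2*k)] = 8*k^2*exp(k) + 28*k*exp(2*k) - 32*k*exp(k) + 6*k - 196*exp(2*k) - 112*exp(k) - 16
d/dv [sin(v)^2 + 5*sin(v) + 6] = (2*sin(v) + 5)*cos(v)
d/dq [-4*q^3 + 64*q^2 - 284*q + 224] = -12*q^2 + 128*q - 284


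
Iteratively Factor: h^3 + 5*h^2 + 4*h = (h)*(h^2 + 5*h + 4) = h*(h + 1)*(h + 4)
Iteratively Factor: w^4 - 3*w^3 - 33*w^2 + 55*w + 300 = (w - 5)*(w^3 + 2*w^2 - 23*w - 60) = (w - 5)^2*(w^2 + 7*w + 12) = (w - 5)^2*(w + 4)*(w + 3)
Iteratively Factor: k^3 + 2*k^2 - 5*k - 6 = (k + 3)*(k^2 - k - 2) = (k - 2)*(k + 3)*(k + 1)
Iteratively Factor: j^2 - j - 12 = (j + 3)*(j - 4)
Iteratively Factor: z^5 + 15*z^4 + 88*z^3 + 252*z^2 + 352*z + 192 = (z + 4)*(z^4 + 11*z^3 + 44*z^2 + 76*z + 48) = (z + 2)*(z + 4)*(z^3 + 9*z^2 + 26*z + 24) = (z + 2)*(z + 3)*(z + 4)*(z^2 + 6*z + 8) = (z + 2)^2*(z + 3)*(z + 4)*(z + 4)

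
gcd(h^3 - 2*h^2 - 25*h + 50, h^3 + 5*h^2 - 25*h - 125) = h^2 - 25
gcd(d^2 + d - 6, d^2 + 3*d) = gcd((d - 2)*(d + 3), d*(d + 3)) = d + 3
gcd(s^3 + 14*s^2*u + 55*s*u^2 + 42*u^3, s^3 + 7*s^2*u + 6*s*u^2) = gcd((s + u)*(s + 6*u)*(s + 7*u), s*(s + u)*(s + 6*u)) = s^2 + 7*s*u + 6*u^2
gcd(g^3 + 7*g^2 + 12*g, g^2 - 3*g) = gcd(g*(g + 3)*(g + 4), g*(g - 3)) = g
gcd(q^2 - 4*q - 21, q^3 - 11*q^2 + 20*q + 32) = 1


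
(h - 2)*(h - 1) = h^2 - 3*h + 2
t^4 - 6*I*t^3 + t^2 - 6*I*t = t*(t - 6*I)*(-I*t + 1)*(I*t + 1)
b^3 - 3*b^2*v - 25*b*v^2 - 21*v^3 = (b - 7*v)*(b + v)*(b + 3*v)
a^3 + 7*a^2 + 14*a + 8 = (a + 1)*(a + 2)*(a + 4)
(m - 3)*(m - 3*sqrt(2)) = m^2 - 3*sqrt(2)*m - 3*m + 9*sqrt(2)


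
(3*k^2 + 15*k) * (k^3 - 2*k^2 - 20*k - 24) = 3*k^5 + 9*k^4 - 90*k^3 - 372*k^2 - 360*k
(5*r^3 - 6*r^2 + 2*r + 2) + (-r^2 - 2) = 5*r^3 - 7*r^2 + 2*r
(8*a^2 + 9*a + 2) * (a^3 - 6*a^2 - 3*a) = 8*a^5 - 39*a^4 - 76*a^3 - 39*a^2 - 6*a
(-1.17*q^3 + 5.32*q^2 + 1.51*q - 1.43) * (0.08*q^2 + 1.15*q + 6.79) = -0.0936*q^5 - 0.9199*q^4 - 1.7055*q^3 + 37.7449*q^2 + 8.6084*q - 9.7097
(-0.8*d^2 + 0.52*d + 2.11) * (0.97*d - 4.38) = -0.776*d^3 + 4.0084*d^2 - 0.2309*d - 9.2418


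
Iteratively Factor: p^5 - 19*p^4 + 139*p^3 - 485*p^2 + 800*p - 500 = (p - 2)*(p^4 - 17*p^3 + 105*p^2 - 275*p + 250) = (p - 2)^2*(p^3 - 15*p^2 + 75*p - 125) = (p - 5)*(p - 2)^2*(p^2 - 10*p + 25) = (p - 5)^2*(p - 2)^2*(p - 5)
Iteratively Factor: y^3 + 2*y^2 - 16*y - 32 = (y - 4)*(y^2 + 6*y + 8) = (y - 4)*(y + 4)*(y + 2)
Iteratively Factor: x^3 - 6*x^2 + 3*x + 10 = (x + 1)*(x^2 - 7*x + 10) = (x - 5)*(x + 1)*(x - 2)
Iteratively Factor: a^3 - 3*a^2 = (a)*(a^2 - 3*a) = a^2*(a - 3)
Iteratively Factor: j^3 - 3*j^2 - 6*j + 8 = (j - 1)*(j^2 - 2*j - 8) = (j - 4)*(j - 1)*(j + 2)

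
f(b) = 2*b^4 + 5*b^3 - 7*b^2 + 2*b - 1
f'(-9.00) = -4489.00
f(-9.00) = 8891.00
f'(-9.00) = -4489.00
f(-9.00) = 8891.00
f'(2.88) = 277.20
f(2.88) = 203.73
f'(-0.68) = 15.94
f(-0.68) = -6.74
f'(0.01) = 1.86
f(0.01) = -0.98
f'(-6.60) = -1552.17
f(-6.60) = 2038.35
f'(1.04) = 12.66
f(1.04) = 1.47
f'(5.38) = 1606.61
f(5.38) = 2261.31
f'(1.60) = 50.77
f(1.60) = 17.87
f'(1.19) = 20.06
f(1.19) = 3.90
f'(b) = 8*b^3 + 15*b^2 - 14*b + 2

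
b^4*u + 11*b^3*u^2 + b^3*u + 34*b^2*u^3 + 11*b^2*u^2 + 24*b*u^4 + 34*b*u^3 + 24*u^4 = (b + u)*(b + 4*u)*(b + 6*u)*(b*u + u)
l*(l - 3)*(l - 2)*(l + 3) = l^4 - 2*l^3 - 9*l^2 + 18*l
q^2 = q^2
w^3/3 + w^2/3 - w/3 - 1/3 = (w/3 + 1/3)*(w - 1)*(w + 1)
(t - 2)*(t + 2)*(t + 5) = t^3 + 5*t^2 - 4*t - 20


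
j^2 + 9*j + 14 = (j + 2)*(j + 7)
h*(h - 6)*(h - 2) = h^3 - 8*h^2 + 12*h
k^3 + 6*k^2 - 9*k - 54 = (k - 3)*(k + 3)*(k + 6)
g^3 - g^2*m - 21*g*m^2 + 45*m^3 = (g - 3*m)^2*(g + 5*m)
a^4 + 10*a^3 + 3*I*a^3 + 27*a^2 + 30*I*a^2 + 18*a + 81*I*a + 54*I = (a + 1)*(a + 3)*(a + 6)*(a + 3*I)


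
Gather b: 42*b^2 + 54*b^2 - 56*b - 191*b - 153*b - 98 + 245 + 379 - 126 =96*b^2 - 400*b + 400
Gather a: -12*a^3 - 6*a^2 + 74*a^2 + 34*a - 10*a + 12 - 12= -12*a^3 + 68*a^2 + 24*a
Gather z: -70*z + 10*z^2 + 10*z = 10*z^2 - 60*z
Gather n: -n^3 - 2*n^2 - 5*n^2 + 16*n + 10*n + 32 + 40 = -n^3 - 7*n^2 + 26*n + 72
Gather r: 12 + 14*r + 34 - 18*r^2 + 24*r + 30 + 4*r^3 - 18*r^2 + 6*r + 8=4*r^3 - 36*r^2 + 44*r + 84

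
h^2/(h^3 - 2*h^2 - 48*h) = h/(h^2 - 2*h - 48)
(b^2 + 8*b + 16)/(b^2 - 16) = (b + 4)/(b - 4)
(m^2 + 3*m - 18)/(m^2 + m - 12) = (m + 6)/(m + 4)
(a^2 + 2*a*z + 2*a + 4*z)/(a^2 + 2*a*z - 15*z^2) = (a^2 + 2*a*z + 2*a + 4*z)/(a^2 + 2*a*z - 15*z^2)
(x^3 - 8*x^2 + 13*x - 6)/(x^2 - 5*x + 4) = (x^2 - 7*x + 6)/(x - 4)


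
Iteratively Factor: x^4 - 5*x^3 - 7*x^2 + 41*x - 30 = (x + 3)*(x^3 - 8*x^2 + 17*x - 10) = (x - 2)*(x + 3)*(x^2 - 6*x + 5) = (x - 5)*(x - 2)*(x + 3)*(x - 1)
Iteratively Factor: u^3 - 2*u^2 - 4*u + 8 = (u - 2)*(u^2 - 4) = (u - 2)*(u + 2)*(u - 2)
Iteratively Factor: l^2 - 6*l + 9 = (l - 3)*(l - 3)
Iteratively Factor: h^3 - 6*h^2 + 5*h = (h - 5)*(h^2 - h) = (h - 5)*(h - 1)*(h)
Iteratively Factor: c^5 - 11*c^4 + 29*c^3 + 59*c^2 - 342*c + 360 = (c - 5)*(c^4 - 6*c^3 - c^2 + 54*c - 72) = (c - 5)*(c + 3)*(c^3 - 9*c^2 + 26*c - 24) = (c - 5)*(c - 4)*(c + 3)*(c^2 - 5*c + 6) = (c - 5)*(c - 4)*(c - 3)*(c + 3)*(c - 2)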